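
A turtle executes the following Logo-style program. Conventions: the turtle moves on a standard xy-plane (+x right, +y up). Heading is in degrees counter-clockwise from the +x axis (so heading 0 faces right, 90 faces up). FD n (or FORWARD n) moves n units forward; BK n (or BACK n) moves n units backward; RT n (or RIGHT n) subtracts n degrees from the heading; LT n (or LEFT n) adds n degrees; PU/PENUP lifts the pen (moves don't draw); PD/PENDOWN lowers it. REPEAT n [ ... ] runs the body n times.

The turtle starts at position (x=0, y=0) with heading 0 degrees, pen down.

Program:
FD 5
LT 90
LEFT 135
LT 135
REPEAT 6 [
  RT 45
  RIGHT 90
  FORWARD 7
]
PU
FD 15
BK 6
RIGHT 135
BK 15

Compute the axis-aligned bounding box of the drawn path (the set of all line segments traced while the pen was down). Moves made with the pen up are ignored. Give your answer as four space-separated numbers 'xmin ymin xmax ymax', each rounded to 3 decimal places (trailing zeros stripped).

Executing turtle program step by step:
Start: pos=(0,0), heading=0, pen down
FD 5: (0,0) -> (5,0) [heading=0, draw]
LT 90: heading 0 -> 90
LT 135: heading 90 -> 225
LT 135: heading 225 -> 0
REPEAT 6 [
  -- iteration 1/6 --
  RT 45: heading 0 -> 315
  RT 90: heading 315 -> 225
  FD 7: (5,0) -> (0.05,-4.95) [heading=225, draw]
  -- iteration 2/6 --
  RT 45: heading 225 -> 180
  RT 90: heading 180 -> 90
  FD 7: (0.05,-4.95) -> (0.05,2.05) [heading=90, draw]
  -- iteration 3/6 --
  RT 45: heading 90 -> 45
  RT 90: heading 45 -> 315
  FD 7: (0.05,2.05) -> (5,-2.899) [heading=315, draw]
  -- iteration 4/6 --
  RT 45: heading 315 -> 270
  RT 90: heading 270 -> 180
  FD 7: (5,-2.899) -> (-2,-2.899) [heading=180, draw]
  -- iteration 5/6 --
  RT 45: heading 180 -> 135
  RT 90: heading 135 -> 45
  FD 7: (-2,-2.899) -> (2.95,2.05) [heading=45, draw]
  -- iteration 6/6 --
  RT 45: heading 45 -> 0
  RT 90: heading 0 -> 270
  FD 7: (2.95,2.05) -> (2.95,-4.95) [heading=270, draw]
]
PU: pen up
FD 15: (2.95,-4.95) -> (2.95,-19.95) [heading=270, move]
BK 6: (2.95,-19.95) -> (2.95,-13.95) [heading=270, move]
RT 135: heading 270 -> 135
BK 15: (2.95,-13.95) -> (13.556,-24.556) [heading=135, move]
Final: pos=(13.556,-24.556), heading=135, 7 segment(s) drawn

Segment endpoints: x in {-2, 0, 0.05, 0.05, 2.95, 2.95, 5, 5}, y in {-4.95, -4.95, -2.899, -2.899, 0, 2.05, 2.05}
xmin=-2, ymin=-4.95, xmax=5, ymax=2.05

Answer: -2 -4.95 5 2.05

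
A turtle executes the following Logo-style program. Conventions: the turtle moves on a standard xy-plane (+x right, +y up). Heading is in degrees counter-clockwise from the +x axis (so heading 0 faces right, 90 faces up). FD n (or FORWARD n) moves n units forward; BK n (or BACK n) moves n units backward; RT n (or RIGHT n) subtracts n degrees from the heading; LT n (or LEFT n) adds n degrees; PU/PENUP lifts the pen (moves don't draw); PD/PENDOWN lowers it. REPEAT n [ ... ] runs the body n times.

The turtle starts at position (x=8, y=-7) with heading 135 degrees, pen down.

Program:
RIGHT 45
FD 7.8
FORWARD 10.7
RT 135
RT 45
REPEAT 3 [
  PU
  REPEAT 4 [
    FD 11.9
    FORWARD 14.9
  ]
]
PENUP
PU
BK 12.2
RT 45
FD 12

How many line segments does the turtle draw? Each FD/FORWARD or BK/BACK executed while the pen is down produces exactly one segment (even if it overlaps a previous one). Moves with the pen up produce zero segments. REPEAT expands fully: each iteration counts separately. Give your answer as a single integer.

Executing turtle program step by step:
Start: pos=(8,-7), heading=135, pen down
RT 45: heading 135 -> 90
FD 7.8: (8,-7) -> (8,0.8) [heading=90, draw]
FD 10.7: (8,0.8) -> (8,11.5) [heading=90, draw]
RT 135: heading 90 -> 315
RT 45: heading 315 -> 270
REPEAT 3 [
  -- iteration 1/3 --
  PU: pen up
  REPEAT 4 [
    -- iteration 1/4 --
    FD 11.9: (8,11.5) -> (8,-0.4) [heading=270, move]
    FD 14.9: (8,-0.4) -> (8,-15.3) [heading=270, move]
    -- iteration 2/4 --
    FD 11.9: (8,-15.3) -> (8,-27.2) [heading=270, move]
    FD 14.9: (8,-27.2) -> (8,-42.1) [heading=270, move]
    -- iteration 3/4 --
    FD 11.9: (8,-42.1) -> (8,-54) [heading=270, move]
    FD 14.9: (8,-54) -> (8,-68.9) [heading=270, move]
    -- iteration 4/4 --
    FD 11.9: (8,-68.9) -> (8,-80.8) [heading=270, move]
    FD 14.9: (8,-80.8) -> (8,-95.7) [heading=270, move]
  ]
  -- iteration 2/3 --
  PU: pen up
  REPEAT 4 [
    -- iteration 1/4 --
    FD 11.9: (8,-95.7) -> (8,-107.6) [heading=270, move]
    FD 14.9: (8,-107.6) -> (8,-122.5) [heading=270, move]
    -- iteration 2/4 --
    FD 11.9: (8,-122.5) -> (8,-134.4) [heading=270, move]
    FD 14.9: (8,-134.4) -> (8,-149.3) [heading=270, move]
    -- iteration 3/4 --
    FD 11.9: (8,-149.3) -> (8,-161.2) [heading=270, move]
    FD 14.9: (8,-161.2) -> (8,-176.1) [heading=270, move]
    -- iteration 4/4 --
    FD 11.9: (8,-176.1) -> (8,-188) [heading=270, move]
    FD 14.9: (8,-188) -> (8,-202.9) [heading=270, move]
  ]
  -- iteration 3/3 --
  PU: pen up
  REPEAT 4 [
    -- iteration 1/4 --
    FD 11.9: (8,-202.9) -> (8,-214.8) [heading=270, move]
    FD 14.9: (8,-214.8) -> (8,-229.7) [heading=270, move]
    -- iteration 2/4 --
    FD 11.9: (8,-229.7) -> (8,-241.6) [heading=270, move]
    FD 14.9: (8,-241.6) -> (8,-256.5) [heading=270, move]
    -- iteration 3/4 --
    FD 11.9: (8,-256.5) -> (8,-268.4) [heading=270, move]
    FD 14.9: (8,-268.4) -> (8,-283.3) [heading=270, move]
    -- iteration 4/4 --
    FD 11.9: (8,-283.3) -> (8,-295.2) [heading=270, move]
    FD 14.9: (8,-295.2) -> (8,-310.1) [heading=270, move]
  ]
]
PU: pen up
PU: pen up
BK 12.2: (8,-310.1) -> (8,-297.9) [heading=270, move]
RT 45: heading 270 -> 225
FD 12: (8,-297.9) -> (-0.485,-306.385) [heading=225, move]
Final: pos=(-0.485,-306.385), heading=225, 2 segment(s) drawn
Segments drawn: 2

Answer: 2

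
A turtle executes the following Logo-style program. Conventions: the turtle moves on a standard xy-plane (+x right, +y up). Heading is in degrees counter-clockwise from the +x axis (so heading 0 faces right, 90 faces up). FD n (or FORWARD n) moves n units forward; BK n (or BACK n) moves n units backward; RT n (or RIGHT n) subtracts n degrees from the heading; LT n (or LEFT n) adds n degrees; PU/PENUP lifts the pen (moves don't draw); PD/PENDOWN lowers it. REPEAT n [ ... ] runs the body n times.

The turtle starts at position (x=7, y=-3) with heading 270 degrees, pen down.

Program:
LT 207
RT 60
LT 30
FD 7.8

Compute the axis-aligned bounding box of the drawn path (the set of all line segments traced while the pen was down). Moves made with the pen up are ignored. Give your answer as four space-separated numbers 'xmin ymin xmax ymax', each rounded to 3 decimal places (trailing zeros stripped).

Answer: 7 -3 7.408 4.789

Derivation:
Executing turtle program step by step:
Start: pos=(7,-3), heading=270, pen down
LT 207: heading 270 -> 117
RT 60: heading 117 -> 57
LT 30: heading 57 -> 87
FD 7.8: (7,-3) -> (7.408,4.789) [heading=87, draw]
Final: pos=(7.408,4.789), heading=87, 1 segment(s) drawn

Segment endpoints: x in {7, 7.408}, y in {-3, 4.789}
xmin=7, ymin=-3, xmax=7.408, ymax=4.789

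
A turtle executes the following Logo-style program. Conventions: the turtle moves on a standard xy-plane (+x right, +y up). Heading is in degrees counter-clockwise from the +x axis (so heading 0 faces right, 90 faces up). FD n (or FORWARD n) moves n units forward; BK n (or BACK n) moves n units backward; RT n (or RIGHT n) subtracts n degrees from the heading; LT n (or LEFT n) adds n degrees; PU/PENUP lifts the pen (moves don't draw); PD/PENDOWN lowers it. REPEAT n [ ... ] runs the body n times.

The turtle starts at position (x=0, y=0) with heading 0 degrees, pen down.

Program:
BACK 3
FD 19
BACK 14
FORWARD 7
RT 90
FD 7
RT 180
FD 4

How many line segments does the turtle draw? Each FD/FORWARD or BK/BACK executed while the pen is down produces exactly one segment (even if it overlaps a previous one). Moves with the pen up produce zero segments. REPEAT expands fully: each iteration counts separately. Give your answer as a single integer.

Answer: 6

Derivation:
Executing turtle program step by step:
Start: pos=(0,0), heading=0, pen down
BK 3: (0,0) -> (-3,0) [heading=0, draw]
FD 19: (-3,0) -> (16,0) [heading=0, draw]
BK 14: (16,0) -> (2,0) [heading=0, draw]
FD 7: (2,0) -> (9,0) [heading=0, draw]
RT 90: heading 0 -> 270
FD 7: (9,0) -> (9,-7) [heading=270, draw]
RT 180: heading 270 -> 90
FD 4: (9,-7) -> (9,-3) [heading=90, draw]
Final: pos=(9,-3), heading=90, 6 segment(s) drawn
Segments drawn: 6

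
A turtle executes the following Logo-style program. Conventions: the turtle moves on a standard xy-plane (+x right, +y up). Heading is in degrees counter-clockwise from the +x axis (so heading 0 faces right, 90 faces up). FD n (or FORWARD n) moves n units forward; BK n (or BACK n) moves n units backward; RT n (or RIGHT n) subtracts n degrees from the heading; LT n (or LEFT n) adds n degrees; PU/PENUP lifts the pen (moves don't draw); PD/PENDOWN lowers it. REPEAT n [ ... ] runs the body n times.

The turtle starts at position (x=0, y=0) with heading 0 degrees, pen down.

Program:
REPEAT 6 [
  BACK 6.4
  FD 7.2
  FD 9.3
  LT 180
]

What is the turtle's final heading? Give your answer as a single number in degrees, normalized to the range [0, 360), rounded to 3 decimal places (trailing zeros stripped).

Executing turtle program step by step:
Start: pos=(0,0), heading=0, pen down
REPEAT 6 [
  -- iteration 1/6 --
  BK 6.4: (0,0) -> (-6.4,0) [heading=0, draw]
  FD 7.2: (-6.4,0) -> (0.8,0) [heading=0, draw]
  FD 9.3: (0.8,0) -> (10.1,0) [heading=0, draw]
  LT 180: heading 0 -> 180
  -- iteration 2/6 --
  BK 6.4: (10.1,0) -> (16.5,0) [heading=180, draw]
  FD 7.2: (16.5,0) -> (9.3,0) [heading=180, draw]
  FD 9.3: (9.3,0) -> (0,0) [heading=180, draw]
  LT 180: heading 180 -> 0
  -- iteration 3/6 --
  BK 6.4: (0,0) -> (-6.4,0) [heading=0, draw]
  FD 7.2: (-6.4,0) -> (0.8,0) [heading=0, draw]
  FD 9.3: (0.8,0) -> (10.1,0) [heading=0, draw]
  LT 180: heading 0 -> 180
  -- iteration 4/6 --
  BK 6.4: (10.1,0) -> (16.5,0) [heading=180, draw]
  FD 7.2: (16.5,0) -> (9.3,0) [heading=180, draw]
  FD 9.3: (9.3,0) -> (0,0) [heading=180, draw]
  LT 180: heading 180 -> 0
  -- iteration 5/6 --
  BK 6.4: (0,0) -> (-6.4,0) [heading=0, draw]
  FD 7.2: (-6.4,0) -> (0.8,0) [heading=0, draw]
  FD 9.3: (0.8,0) -> (10.1,0) [heading=0, draw]
  LT 180: heading 0 -> 180
  -- iteration 6/6 --
  BK 6.4: (10.1,0) -> (16.5,0) [heading=180, draw]
  FD 7.2: (16.5,0) -> (9.3,0) [heading=180, draw]
  FD 9.3: (9.3,0) -> (0,0) [heading=180, draw]
  LT 180: heading 180 -> 0
]
Final: pos=(0,0), heading=0, 18 segment(s) drawn

Answer: 0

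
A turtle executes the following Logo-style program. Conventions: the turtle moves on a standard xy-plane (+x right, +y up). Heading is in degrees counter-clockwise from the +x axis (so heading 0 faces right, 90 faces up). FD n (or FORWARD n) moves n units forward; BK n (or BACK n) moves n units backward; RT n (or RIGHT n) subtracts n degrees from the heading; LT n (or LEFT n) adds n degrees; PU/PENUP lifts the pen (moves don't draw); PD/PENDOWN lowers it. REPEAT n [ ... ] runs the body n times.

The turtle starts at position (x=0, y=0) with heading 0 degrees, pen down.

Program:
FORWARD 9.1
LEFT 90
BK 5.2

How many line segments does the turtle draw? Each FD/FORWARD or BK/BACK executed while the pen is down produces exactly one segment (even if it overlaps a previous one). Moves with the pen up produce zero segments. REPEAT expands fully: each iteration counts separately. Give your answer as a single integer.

Executing turtle program step by step:
Start: pos=(0,0), heading=0, pen down
FD 9.1: (0,0) -> (9.1,0) [heading=0, draw]
LT 90: heading 0 -> 90
BK 5.2: (9.1,0) -> (9.1,-5.2) [heading=90, draw]
Final: pos=(9.1,-5.2), heading=90, 2 segment(s) drawn
Segments drawn: 2

Answer: 2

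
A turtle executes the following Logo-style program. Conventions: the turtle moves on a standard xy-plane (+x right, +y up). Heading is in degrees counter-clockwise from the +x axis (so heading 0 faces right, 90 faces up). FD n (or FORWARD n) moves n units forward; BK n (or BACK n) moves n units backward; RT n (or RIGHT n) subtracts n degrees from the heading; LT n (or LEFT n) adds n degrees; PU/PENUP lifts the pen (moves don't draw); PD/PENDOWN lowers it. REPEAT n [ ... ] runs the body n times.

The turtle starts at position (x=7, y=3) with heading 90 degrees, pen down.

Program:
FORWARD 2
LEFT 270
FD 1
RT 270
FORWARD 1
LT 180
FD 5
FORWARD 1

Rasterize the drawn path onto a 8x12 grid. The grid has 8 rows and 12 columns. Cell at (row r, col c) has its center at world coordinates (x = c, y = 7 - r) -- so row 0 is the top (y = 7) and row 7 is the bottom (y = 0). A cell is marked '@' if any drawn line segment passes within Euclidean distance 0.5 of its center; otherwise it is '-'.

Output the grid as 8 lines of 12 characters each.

Segment 0: (7,3) -> (7,5)
Segment 1: (7,5) -> (8,5)
Segment 2: (8,5) -> (8,6)
Segment 3: (8,6) -> (8,1)
Segment 4: (8,1) -> (8,0)

Answer: ------------
--------@---
-------@@---
-------@@---
-------@@---
--------@---
--------@---
--------@---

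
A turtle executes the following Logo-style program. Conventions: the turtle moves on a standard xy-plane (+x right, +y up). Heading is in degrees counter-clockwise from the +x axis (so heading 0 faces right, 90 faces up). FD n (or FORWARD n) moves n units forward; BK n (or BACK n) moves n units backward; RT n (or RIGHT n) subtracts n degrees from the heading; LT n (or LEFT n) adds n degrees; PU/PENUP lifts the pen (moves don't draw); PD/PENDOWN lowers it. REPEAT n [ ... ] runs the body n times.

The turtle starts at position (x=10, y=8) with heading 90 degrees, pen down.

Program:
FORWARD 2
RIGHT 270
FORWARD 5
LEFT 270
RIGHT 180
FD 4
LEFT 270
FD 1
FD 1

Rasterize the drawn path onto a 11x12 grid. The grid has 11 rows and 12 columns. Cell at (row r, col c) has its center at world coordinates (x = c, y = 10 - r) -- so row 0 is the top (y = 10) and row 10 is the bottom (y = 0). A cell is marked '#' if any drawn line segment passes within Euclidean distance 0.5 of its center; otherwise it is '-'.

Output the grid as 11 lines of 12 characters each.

Answer: -----######-
-----#----#-
-----#----#-
-----#------
---###------
------------
------------
------------
------------
------------
------------

Derivation:
Segment 0: (10,8) -> (10,10)
Segment 1: (10,10) -> (5,10)
Segment 2: (5,10) -> (5,6)
Segment 3: (5,6) -> (4,6)
Segment 4: (4,6) -> (3,6)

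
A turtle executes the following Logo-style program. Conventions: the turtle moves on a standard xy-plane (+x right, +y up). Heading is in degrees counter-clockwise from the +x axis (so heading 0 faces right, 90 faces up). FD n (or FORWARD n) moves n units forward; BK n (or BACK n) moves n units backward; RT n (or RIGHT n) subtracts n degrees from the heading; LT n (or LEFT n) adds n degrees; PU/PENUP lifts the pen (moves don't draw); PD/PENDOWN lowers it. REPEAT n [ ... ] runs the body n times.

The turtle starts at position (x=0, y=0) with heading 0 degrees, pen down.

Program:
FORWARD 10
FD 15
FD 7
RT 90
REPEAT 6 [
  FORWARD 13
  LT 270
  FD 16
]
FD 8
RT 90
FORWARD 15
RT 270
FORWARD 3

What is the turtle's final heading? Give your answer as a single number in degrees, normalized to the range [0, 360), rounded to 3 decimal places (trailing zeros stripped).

Answer: 90

Derivation:
Executing turtle program step by step:
Start: pos=(0,0), heading=0, pen down
FD 10: (0,0) -> (10,0) [heading=0, draw]
FD 15: (10,0) -> (25,0) [heading=0, draw]
FD 7: (25,0) -> (32,0) [heading=0, draw]
RT 90: heading 0 -> 270
REPEAT 6 [
  -- iteration 1/6 --
  FD 13: (32,0) -> (32,-13) [heading=270, draw]
  LT 270: heading 270 -> 180
  FD 16: (32,-13) -> (16,-13) [heading=180, draw]
  -- iteration 2/6 --
  FD 13: (16,-13) -> (3,-13) [heading=180, draw]
  LT 270: heading 180 -> 90
  FD 16: (3,-13) -> (3,3) [heading=90, draw]
  -- iteration 3/6 --
  FD 13: (3,3) -> (3,16) [heading=90, draw]
  LT 270: heading 90 -> 0
  FD 16: (3,16) -> (19,16) [heading=0, draw]
  -- iteration 4/6 --
  FD 13: (19,16) -> (32,16) [heading=0, draw]
  LT 270: heading 0 -> 270
  FD 16: (32,16) -> (32,0) [heading=270, draw]
  -- iteration 5/6 --
  FD 13: (32,0) -> (32,-13) [heading=270, draw]
  LT 270: heading 270 -> 180
  FD 16: (32,-13) -> (16,-13) [heading=180, draw]
  -- iteration 6/6 --
  FD 13: (16,-13) -> (3,-13) [heading=180, draw]
  LT 270: heading 180 -> 90
  FD 16: (3,-13) -> (3,3) [heading=90, draw]
]
FD 8: (3,3) -> (3,11) [heading=90, draw]
RT 90: heading 90 -> 0
FD 15: (3,11) -> (18,11) [heading=0, draw]
RT 270: heading 0 -> 90
FD 3: (18,11) -> (18,14) [heading=90, draw]
Final: pos=(18,14), heading=90, 18 segment(s) drawn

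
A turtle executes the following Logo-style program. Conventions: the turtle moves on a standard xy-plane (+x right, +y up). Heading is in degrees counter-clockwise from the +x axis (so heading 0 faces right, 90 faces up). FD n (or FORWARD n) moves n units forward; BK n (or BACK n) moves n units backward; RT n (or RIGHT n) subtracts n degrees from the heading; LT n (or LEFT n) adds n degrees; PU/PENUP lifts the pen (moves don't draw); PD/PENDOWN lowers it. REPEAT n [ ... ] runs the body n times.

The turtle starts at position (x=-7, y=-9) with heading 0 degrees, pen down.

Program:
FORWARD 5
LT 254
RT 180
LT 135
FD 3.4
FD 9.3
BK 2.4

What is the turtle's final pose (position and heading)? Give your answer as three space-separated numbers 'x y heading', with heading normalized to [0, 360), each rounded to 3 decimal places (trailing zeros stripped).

Answer: -11.009 -13.994 209

Derivation:
Executing turtle program step by step:
Start: pos=(-7,-9), heading=0, pen down
FD 5: (-7,-9) -> (-2,-9) [heading=0, draw]
LT 254: heading 0 -> 254
RT 180: heading 254 -> 74
LT 135: heading 74 -> 209
FD 3.4: (-2,-9) -> (-4.974,-10.648) [heading=209, draw]
FD 9.3: (-4.974,-10.648) -> (-13.108,-15.157) [heading=209, draw]
BK 2.4: (-13.108,-15.157) -> (-11.009,-13.994) [heading=209, draw]
Final: pos=(-11.009,-13.994), heading=209, 4 segment(s) drawn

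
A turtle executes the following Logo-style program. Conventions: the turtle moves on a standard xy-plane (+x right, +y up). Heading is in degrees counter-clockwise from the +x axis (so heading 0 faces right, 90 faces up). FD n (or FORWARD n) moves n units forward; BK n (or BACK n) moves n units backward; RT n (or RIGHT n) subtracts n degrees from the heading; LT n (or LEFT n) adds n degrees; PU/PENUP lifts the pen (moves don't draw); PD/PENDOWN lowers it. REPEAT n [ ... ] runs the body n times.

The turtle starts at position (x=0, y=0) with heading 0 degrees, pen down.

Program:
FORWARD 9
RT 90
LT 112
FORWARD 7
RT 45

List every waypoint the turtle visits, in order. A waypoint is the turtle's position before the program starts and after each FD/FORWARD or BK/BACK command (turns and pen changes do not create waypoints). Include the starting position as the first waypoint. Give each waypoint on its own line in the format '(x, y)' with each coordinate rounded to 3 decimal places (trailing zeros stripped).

Answer: (0, 0)
(9, 0)
(15.49, 2.622)

Derivation:
Executing turtle program step by step:
Start: pos=(0,0), heading=0, pen down
FD 9: (0,0) -> (9,0) [heading=0, draw]
RT 90: heading 0 -> 270
LT 112: heading 270 -> 22
FD 7: (9,0) -> (15.49,2.622) [heading=22, draw]
RT 45: heading 22 -> 337
Final: pos=(15.49,2.622), heading=337, 2 segment(s) drawn
Waypoints (3 total):
(0, 0)
(9, 0)
(15.49, 2.622)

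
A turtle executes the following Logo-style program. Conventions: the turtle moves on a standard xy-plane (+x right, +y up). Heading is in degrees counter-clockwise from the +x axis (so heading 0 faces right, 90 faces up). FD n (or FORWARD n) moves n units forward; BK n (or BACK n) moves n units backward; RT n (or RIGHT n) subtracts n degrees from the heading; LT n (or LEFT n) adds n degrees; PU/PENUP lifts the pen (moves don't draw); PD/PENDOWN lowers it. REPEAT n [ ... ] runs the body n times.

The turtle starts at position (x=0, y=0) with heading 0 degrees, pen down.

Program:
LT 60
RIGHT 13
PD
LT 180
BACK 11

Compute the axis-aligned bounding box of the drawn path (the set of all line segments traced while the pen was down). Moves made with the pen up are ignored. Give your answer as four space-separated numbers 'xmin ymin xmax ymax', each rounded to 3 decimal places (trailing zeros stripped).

Executing turtle program step by step:
Start: pos=(0,0), heading=0, pen down
LT 60: heading 0 -> 60
RT 13: heading 60 -> 47
PD: pen down
LT 180: heading 47 -> 227
BK 11: (0,0) -> (7.502,8.045) [heading=227, draw]
Final: pos=(7.502,8.045), heading=227, 1 segment(s) drawn

Segment endpoints: x in {0, 7.502}, y in {0, 8.045}
xmin=0, ymin=0, xmax=7.502, ymax=8.045

Answer: 0 0 7.502 8.045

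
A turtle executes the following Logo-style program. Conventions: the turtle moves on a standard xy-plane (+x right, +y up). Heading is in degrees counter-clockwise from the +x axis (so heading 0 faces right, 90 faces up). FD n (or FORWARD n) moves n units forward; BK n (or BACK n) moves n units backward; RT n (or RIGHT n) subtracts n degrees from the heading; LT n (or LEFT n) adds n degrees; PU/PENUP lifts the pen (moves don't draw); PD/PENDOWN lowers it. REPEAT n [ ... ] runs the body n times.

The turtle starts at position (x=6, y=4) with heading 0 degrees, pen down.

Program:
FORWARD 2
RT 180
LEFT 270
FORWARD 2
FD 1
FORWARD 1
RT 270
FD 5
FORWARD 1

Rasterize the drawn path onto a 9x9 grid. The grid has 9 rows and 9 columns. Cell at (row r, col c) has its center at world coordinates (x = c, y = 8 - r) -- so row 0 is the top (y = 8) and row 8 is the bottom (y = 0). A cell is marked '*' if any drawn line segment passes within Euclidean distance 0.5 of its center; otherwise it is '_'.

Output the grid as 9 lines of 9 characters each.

Answer: __*******
________*
________*
________*
______***
_________
_________
_________
_________

Derivation:
Segment 0: (6,4) -> (8,4)
Segment 1: (8,4) -> (8,6)
Segment 2: (8,6) -> (8,7)
Segment 3: (8,7) -> (8,8)
Segment 4: (8,8) -> (3,8)
Segment 5: (3,8) -> (2,8)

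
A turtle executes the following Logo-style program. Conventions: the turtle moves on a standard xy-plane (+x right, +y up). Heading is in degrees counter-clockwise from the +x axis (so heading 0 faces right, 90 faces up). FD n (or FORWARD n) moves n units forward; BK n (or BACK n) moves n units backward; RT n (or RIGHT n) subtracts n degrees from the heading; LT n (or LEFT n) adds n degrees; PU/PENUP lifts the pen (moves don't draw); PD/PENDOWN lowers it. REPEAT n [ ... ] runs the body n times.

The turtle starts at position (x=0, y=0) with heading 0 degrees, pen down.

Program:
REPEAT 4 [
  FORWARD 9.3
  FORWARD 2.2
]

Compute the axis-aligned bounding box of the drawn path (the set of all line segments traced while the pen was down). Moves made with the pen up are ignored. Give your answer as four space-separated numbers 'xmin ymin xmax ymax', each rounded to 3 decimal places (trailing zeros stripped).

Executing turtle program step by step:
Start: pos=(0,0), heading=0, pen down
REPEAT 4 [
  -- iteration 1/4 --
  FD 9.3: (0,0) -> (9.3,0) [heading=0, draw]
  FD 2.2: (9.3,0) -> (11.5,0) [heading=0, draw]
  -- iteration 2/4 --
  FD 9.3: (11.5,0) -> (20.8,0) [heading=0, draw]
  FD 2.2: (20.8,0) -> (23,0) [heading=0, draw]
  -- iteration 3/4 --
  FD 9.3: (23,0) -> (32.3,0) [heading=0, draw]
  FD 2.2: (32.3,0) -> (34.5,0) [heading=0, draw]
  -- iteration 4/4 --
  FD 9.3: (34.5,0) -> (43.8,0) [heading=0, draw]
  FD 2.2: (43.8,0) -> (46,0) [heading=0, draw]
]
Final: pos=(46,0), heading=0, 8 segment(s) drawn

Segment endpoints: x in {0, 9.3, 11.5, 20.8, 23, 32.3, 34.5, 43.8, 46}, y in {0}
xmin=0, ymin=0, xmax=46, ymax=0

Answer: 0 0 46 0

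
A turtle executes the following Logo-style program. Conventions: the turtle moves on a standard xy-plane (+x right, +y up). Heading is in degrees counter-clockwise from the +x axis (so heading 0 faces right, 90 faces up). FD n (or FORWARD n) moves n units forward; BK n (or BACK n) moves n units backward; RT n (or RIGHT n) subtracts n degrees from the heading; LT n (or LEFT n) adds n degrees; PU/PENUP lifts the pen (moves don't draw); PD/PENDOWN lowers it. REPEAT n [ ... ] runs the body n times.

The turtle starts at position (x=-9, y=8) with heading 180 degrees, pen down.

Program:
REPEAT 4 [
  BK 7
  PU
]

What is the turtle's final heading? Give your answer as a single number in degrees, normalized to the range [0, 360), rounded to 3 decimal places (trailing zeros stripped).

Executing turtle program step by step:
Start: pos=(-9,8), heading=180, pen down
REPEAT 4 [
  -- iteration 1/4 --
  BK 7: (-9,8) -> (-2,8) [heading=180, draw]
  PU: pen up
  -- iteration 2/4 --
  BK 7: (-2,8) -> (5,8) [heading=180, move]
  PU: pen up
  -- iteration 3/4 --
  BK 7: (5,8) -> (12,8) [heading=180, move]
  PU: pen up
  -- iteration 4/4 --
  BK 7: (12,8) -> (19,8) [heading=180, move]
  PU: pen up
]
Final: pos=(19,8), heading=180, 1 segment(s) drawn

Answer: 180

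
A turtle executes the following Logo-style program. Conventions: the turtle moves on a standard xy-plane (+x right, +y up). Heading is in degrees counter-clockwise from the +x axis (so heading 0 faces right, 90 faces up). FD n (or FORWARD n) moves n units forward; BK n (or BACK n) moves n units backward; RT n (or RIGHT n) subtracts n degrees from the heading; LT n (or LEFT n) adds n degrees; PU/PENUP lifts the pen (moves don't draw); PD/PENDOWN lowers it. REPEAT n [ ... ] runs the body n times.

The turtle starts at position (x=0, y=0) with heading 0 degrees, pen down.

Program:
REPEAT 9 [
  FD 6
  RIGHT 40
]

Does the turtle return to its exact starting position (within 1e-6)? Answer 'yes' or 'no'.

Answer: yes

Derivation:
Executing turtle program step by step:
Start: pos=(0,0), heading=0, pen down
REPEAT 9 [
  -- iteration 1/9 --
  FD 6: (0,0) -> (6,0) [heading=0, draw]
  RT 40: heading 0 -> 320
  -- iteration 2/9 --
  FD 6: (6,0) -> (10.596,-3.857) [heading=320, draw]
  RT 40: heading 320 -> 280
  -- iteration 3/9 --
  FD 6: (10.596,-3.857) -> (11.638,-9.766) [heading=280, draw]
  RT 40: heading 280 -> 240
  -- iteration 4/9 --
  FD 6: (11.638,-9.766) -> (8.638,-14.962) [heading=240, draw]
  RT 40: heading 240 -> 200
  -- iteration 5/9 --
  FD 6: (8.638,-14.962) -> (3,-17.014) [heading=200, draw]
  RT 40: heading 200 -> 160
  -- iteration 6/9 --
  FD 6: (3,-17.014) -> (-2.638,-14.962) [heading=160, draw]
  RT 40: heading 160 -> 120
  -- iteration 7/9 --
  FD 6: (-2.638,-14.962) -> (-5.638,-9.766) [heading=120, draw]
  RT 40: heading 120 -> 80
  -- iteration 8/9 --
  FD 6: (-5.638,-9.766) -> (-4.596,-3.857) [heading=80, draw]
  RT 40: heading 80 -> 40
  -- iteration 9/9 --
  FD 6: (-4.596,-3.857) -> (0,0) [heading=40, draw]
  RT 40: heading 40 -> 0
]
Final: pos=(0,0), heading=0, 9 segment(s) drawn

Start position: (0, 0)
Final position: (0, 0)
Distance = 0; < 1e-6 -> CLOSED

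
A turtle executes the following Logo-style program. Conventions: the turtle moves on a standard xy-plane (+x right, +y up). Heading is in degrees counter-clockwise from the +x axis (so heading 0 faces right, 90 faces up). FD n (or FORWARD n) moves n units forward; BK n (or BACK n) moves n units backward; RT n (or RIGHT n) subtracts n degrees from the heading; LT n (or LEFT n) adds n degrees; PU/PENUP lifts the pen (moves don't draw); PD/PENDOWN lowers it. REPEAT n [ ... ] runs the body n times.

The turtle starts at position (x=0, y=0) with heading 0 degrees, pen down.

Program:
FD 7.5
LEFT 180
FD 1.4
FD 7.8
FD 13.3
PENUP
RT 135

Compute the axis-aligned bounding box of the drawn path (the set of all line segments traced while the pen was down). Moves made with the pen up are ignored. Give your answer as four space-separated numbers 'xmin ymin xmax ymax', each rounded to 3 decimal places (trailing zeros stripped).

Executing turtle program step by step:
Start: pos=(0,0), heading=0, pen down
FD 7.5: (0,0) -> (7.5,0) [heading=0, draw]
LT 180: heading 0 -> 180
FD 1.4: (7.5,0) -> (6.1,0) [heading=180, draw]
FD 7.8: (6.1,0) -> (-1.7,0) [heading=180, draw]
FD 13.3: (-1.7,0) -> (-15,0) [heading=180, draw]
PU: pen up
RT 135: heading 180 -> 45
Final: pos=(-15,0), heading=45, 4 segment(s) drawn

Segment endpoints: x in {-15, -1.7, 0, 6.1, 7.5}, y in {0, 0, 0, 0}
xmin=-15, ymin=0, xmax=7.5, ymax=0

Answer: -15 0 7.5 0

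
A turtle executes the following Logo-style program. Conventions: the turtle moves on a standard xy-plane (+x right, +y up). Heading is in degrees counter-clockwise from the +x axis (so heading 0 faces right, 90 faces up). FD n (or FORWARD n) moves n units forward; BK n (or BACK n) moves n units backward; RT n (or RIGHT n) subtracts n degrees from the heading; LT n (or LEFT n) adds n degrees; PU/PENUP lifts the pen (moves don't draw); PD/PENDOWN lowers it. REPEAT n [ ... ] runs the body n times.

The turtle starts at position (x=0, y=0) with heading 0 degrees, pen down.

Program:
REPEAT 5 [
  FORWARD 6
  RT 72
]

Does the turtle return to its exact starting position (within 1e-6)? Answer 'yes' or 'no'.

Executing turtle program step by step:
Start: pos=(0,0), heading=0, pen down
REPEAT 5 [
  -- iteration 1/5 --
  FD 6: (0,0) -> (6,0) [heading=0, draw]
  RT 72: heading 0 -> 288
  -- iteration 2/5 --
  FD 6: (6,0) -> (7.854,-5.706) [heading=288, draw]
  RT 72: heading 288 -> 216
  -- iteration 3/5 --
  FD 6: (7.854,-5.706) -> (3,-9.233) [heading=216, draw]
  RT 72: heading 216 -> 144
  -- iteration 4/5 --
  FD 6: (3,-9.233) -> (-1.854,-5.706) [heading=144, draw]
  RT 72: heading 144 -> 72
  -- iteration 5/5 --
  FD 6: (-1.854,-5.706) -> (0,0) [heading=72, draw]
  RT 72: heading 72 -> 0
]
Final: pos=(0,0), heading=0, 5 segment(s) drawn

Start position: (0, 0)
Final position: (0, 0)
Distance = 0; < 1e-6 -> CLOSED

Answer: yes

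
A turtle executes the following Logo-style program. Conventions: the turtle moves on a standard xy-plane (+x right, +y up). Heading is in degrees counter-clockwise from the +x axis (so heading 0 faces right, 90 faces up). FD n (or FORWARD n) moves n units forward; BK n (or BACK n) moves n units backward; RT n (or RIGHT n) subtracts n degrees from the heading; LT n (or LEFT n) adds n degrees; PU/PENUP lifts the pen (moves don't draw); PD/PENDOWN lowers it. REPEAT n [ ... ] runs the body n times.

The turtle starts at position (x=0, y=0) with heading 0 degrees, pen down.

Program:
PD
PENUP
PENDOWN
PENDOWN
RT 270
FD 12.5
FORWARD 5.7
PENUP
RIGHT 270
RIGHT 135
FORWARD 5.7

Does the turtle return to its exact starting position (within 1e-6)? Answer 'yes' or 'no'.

Executing turtle program step by step:
Start: pos=(0,0), heading=0, pen down
PD: pen down
PU: pen up
PD: pen down
PD: pen down
RT 270: heading 0 -> 90
FD 12.5: (0,0) -> (0,12.5) [heading=90, draw]
FD 5.7: (0,12.5) -> (0,18.2) [heading=90, draw]
PU: pen up
RT 270: heading 90 -> 180
RT 135: heading 180 -> 45
FD 5.7: (0,18.2) -> (4.031,22.231) [heading=45, move]
Final: pos=(4.031,22.231), heading=45, 2 segment(s) drawn

Start position: (0, 0)
Final position: (4.031, 22.231)
Distance = 22.593; >= 1e-6 -> NOT closed

Answer: no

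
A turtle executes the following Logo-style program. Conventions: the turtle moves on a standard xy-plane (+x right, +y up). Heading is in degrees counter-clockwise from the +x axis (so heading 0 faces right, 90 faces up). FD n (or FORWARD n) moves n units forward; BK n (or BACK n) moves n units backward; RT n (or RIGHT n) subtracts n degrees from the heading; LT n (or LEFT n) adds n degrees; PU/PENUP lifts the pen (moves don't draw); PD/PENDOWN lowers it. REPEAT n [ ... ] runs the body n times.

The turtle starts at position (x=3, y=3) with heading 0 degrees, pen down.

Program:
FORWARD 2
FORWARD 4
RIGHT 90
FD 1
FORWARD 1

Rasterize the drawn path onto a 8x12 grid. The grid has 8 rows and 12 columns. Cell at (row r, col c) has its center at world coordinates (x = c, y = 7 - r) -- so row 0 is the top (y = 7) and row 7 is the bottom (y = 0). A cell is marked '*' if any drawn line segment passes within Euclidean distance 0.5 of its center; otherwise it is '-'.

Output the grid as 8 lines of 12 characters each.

Segment 0: (3,3) -> (5,3)
Segment 1: (5,3) -> (9,3)
Segment 2: (9,3) -> (9,2)
Segment 3: (9,2) -> (9,1)

Answer: ------------
------------
------------
------------
---*******--
---------*--
---------*--
------------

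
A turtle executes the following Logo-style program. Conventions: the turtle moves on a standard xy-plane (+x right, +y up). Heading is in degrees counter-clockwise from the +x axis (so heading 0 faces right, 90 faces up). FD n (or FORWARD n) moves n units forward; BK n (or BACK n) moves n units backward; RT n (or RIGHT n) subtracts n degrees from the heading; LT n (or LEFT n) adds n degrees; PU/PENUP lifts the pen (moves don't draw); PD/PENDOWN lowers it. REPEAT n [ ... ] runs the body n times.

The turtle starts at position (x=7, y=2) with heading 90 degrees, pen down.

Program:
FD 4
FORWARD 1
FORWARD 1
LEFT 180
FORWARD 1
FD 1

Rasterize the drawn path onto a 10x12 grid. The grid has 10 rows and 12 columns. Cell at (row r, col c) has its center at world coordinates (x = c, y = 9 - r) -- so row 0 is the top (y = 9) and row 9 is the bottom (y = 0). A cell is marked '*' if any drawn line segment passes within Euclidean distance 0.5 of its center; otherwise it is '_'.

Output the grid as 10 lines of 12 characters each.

Answer: ____________
_______*____
_______*____
_______*____
_______*____
_______*____
_______*____
_______*____
____________
____________

Derivation:
Segment 0: (7,2) -> (7,6)
Segment 1: (7,6) -> (7,7)
Segment 2: (7,7) -> (7,8)
Segment 3: (7,8) -> (7,7)
Segment 4: (7,7) -> (7,6)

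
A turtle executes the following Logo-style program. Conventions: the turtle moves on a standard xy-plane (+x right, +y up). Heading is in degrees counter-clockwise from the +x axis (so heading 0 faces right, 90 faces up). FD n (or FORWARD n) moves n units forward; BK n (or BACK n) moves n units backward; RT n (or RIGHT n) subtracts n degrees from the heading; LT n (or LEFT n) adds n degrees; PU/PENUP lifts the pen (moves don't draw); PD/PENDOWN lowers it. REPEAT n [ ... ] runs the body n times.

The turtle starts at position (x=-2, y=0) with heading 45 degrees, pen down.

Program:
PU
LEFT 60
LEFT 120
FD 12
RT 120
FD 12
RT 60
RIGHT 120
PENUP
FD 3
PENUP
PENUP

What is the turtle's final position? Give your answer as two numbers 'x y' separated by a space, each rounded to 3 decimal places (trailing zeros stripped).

Executing turtle program step by step:
Start: pos=(-2,0), heading=45, pen down
PU: pen up
LT 60: heading 45 -> 105
LT 120: heading 105 -> 225
FD 12: (-2,0) -> (-10.485,-8.485) [heading=225, move]
RT 120: heading 225 -> 105
FD 12: (-10.485,-8.485) -> (-13.591,3.106) [heading=105, move]
RT 60: heading 105 -> 45
RT 120: heading 45 -> 285
PU: pen up
FD 3: (-13.591,3.106) -> (-12.815,0.208) [heading=285, move]
PU: pen up
PU: pen up
Final: pos=(-12.815,0.208), heading=285, 0 segment(s) drawn

Answer: -12.815 0.208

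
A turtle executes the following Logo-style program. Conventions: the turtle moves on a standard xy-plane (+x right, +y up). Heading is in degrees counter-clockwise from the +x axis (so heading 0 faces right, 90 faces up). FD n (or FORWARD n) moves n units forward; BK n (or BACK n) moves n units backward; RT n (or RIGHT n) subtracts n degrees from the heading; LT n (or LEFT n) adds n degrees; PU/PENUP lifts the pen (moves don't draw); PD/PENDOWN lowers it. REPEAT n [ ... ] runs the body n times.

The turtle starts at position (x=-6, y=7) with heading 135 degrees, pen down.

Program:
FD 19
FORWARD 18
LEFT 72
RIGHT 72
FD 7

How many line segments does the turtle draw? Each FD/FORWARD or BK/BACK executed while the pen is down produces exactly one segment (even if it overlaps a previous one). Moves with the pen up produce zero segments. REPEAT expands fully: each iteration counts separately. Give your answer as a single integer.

Executing turtle program step by step:
Start: pos=(-6,7), heading=135, pen down
FD 19: (-6,7) -> (-19.435,20.435) [heading=135, draw]
FD 18: (-19.435,20.435) -> (-32.163,33.163) [heading=135, draw]
LT 72: heading 135 -> 207
RT 72: heading 207 -> 135
FD 7: (-32.163,33.163) -> (-37.113,38.113) [heading=135, draw]
Final: pos=(-37.113,38.113), heading=135, 3 segment(s) drawn
Segments drawn: 3

Answer: 3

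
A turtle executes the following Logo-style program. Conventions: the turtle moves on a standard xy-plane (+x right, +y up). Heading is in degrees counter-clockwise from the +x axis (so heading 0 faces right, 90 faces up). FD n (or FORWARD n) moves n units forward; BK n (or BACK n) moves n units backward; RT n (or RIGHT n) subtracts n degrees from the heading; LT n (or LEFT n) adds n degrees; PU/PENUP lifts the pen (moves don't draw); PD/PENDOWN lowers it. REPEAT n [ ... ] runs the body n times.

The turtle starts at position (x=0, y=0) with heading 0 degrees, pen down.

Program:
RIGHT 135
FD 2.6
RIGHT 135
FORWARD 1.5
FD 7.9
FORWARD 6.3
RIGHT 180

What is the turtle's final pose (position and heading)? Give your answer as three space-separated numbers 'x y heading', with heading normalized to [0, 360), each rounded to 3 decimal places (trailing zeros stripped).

Answer: -1.838 13.862 270

Derivation:
Executing turtle program step by step:
Start: pos=(0,0), heading=0, pen down
RT 135: heading 0 -> 225
FD 2.6: (0,0) -> (-1.838,-1.838) [heading=225, draw]
RT 135: heading 225 -> 90
FD 1.5: (-1.838,-1.838) -> (-1.838,-0.338) [heading=90, draw]
FD 7.9: (-1.838,-0.338) -> (-1.838,7.562) [heading=90, draw]
FD 6.3: (-1.838,7.562) -> (-1.838,13.862) [heading=90, draw]
RT 180: heading 90 -> 270
Final: pos=(-1.838,13.862), heading=270, 4 segment(s) drawn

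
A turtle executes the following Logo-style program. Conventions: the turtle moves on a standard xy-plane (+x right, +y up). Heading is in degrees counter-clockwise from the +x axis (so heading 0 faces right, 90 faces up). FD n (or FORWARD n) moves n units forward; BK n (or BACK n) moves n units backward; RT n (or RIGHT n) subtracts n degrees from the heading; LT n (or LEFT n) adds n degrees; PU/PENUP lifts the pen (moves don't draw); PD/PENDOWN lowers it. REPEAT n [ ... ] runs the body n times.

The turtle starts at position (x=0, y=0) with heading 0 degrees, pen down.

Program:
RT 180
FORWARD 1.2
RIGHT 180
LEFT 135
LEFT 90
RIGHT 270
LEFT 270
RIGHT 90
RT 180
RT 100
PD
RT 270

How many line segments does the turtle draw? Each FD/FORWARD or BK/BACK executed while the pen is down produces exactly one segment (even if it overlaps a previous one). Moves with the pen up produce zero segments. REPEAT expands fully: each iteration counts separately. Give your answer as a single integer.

Answer: 1

Derivation:
Executing turtle program step by step:
Start: pos=(0,0), heading=0, pen down
RT 180: heading 0 -> 180
FD 1.2: (0,0) -> (-1.2,0) [heading=180, draw]
RT 180: heading 180 -> 0
LT 135: heading 0 -> 135
LT 90: heading 135 -> 225
RT 270: heading 225 -> 315
LT 270: heading 315 -> 225
RT 90: heading 225 -> 135
RT 180: heading 135 -> 315
RT 100: heading 315 -> 215
PD: pen down
RT 270: heading 215 -> 305
Final: pos=(-1.2,0), heading=305, 1 segment(s) drawn
Segments drawn: 1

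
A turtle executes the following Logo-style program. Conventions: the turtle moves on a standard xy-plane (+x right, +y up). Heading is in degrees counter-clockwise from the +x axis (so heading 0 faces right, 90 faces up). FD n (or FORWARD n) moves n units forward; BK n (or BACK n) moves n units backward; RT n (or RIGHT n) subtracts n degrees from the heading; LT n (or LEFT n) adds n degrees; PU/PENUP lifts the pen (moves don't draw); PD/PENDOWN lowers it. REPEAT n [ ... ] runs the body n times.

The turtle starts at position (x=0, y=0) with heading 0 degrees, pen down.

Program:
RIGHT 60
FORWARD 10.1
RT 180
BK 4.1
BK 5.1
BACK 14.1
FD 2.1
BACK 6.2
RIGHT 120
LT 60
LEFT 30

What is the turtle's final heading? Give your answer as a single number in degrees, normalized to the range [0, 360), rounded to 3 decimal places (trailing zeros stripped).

Executing turtle program step by step:
Start: pos=(0,0), heading=0, pen down
RT 60: heading 0 -> 300
FD 10.1: (0,0) -> (5.05,-8.747) [heading=300, draw]
RT 180: heading 300 -> 120
BK 4.1: (5.05,-8.747) -> (7.1,-12.298) [heading=120, draw]
BK 5.1: (7.1,-12.298) -> (9.65,-16.714) [heading=120, draw]
BK 14.1: (9.65,-16.714) -> (16.7,-28.925) [heading=120, draw]
FD 2.1: (16.7,-28.925) -> (15.65,-27.107) [heading=120, draw]
BK 6.2: (15.65,-27.107) -> (18.75,-32.476) [heading=120, draw]
RT 120: heading 120 -> 0
LT 60: heading 0 -> 60
LT 30: heading 60 -> 90
Final: pos=(18.75,-32.476), heading=90, 6 segment(s) drawn

Answer: 90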